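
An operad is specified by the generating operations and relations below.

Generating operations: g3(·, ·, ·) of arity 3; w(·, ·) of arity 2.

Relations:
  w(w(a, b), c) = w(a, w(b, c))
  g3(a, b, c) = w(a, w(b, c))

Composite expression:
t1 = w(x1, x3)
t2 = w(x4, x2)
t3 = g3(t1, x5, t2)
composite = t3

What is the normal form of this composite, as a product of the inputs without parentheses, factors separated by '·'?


x1 · x3 · x5 · x4 · x2

The g3-tree's shape is irrelevant; the x-reading-order decides.
w(x1, x3) collapses to x1 · x3
w(x4, x2) collapses to x4 · x2
g3(w(x1, x3), x5, w(x4, x2)) collapses to x1 · x3 · x5 · x4 · x2


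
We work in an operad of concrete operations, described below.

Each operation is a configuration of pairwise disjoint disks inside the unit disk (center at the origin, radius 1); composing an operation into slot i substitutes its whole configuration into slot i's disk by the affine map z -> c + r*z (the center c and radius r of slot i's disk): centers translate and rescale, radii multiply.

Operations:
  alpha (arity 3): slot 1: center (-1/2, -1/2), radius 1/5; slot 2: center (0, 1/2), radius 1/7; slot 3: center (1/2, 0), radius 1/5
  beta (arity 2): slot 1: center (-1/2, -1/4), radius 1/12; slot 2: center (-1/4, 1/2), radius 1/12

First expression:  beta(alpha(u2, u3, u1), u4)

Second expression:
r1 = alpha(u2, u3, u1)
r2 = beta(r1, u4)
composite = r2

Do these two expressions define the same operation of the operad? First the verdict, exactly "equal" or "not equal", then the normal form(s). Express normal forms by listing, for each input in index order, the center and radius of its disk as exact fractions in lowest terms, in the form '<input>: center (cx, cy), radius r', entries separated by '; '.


equal; both compose to u1: center (-11/24, -1/4), radius 1/60; u2: center (-13/24, -7/24), radius 1/60; u3: center (-1/2, -5/24), radius 1/84; u4: center (-1/4, 1/2), radius 1/12

The first expression, normalized: u1: center (-11/24, -1/4), radius 1/60; u2: center (-13/24, -7/24), radius 1/60; u3: center (-1/2, -5/24), radius 1/84; u4: center (-1/4, 1/2), radius 1/12
The second expression, normalized: u1: center (-11/24, -1/4), radius 1/60; u2: center (-13/24, -7/24), radius 1/60; u3: center (-1/2, -5/24), radius 1/84; u4: center (-1/4, 1/2), radius 1/12
The forms coincide; equal.


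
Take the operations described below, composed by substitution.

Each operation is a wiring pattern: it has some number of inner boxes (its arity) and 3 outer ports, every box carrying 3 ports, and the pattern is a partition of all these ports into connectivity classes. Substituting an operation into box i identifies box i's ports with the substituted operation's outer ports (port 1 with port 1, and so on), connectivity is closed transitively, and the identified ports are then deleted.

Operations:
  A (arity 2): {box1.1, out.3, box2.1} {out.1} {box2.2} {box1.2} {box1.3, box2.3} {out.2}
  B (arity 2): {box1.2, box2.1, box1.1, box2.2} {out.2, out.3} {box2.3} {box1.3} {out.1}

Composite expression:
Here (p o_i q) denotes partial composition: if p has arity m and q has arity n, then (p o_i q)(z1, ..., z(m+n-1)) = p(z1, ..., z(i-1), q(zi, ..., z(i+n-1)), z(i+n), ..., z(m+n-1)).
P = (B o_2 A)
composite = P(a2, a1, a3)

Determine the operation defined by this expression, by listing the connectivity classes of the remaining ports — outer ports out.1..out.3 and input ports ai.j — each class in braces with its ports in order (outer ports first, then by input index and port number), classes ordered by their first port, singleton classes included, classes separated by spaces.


Connectivity passes through glued B-boundaries; trace each wire chain.
stage A: inputs (a1, a3), connectivity {out.1} {out.2} {out.3, a1.1, a3.1} {a1.2} {a1.3, a3.3} {a3.2}, out.j its boundary
stage B: inputs (a2, a1, a3), connectivity {out.1} {out.2, out.3} {a1.1, a3.1} {a1.2} {a1.3, a3.3} {a2.1, a2.2} {a2.3} {a3.2}, out.j its boundary

{out.1} {out.2, out.3} {a1.1, a3.1} {a1.2} {a1.3, a3.3} {a2.1, a2.2} {a2.3} {a3.2}


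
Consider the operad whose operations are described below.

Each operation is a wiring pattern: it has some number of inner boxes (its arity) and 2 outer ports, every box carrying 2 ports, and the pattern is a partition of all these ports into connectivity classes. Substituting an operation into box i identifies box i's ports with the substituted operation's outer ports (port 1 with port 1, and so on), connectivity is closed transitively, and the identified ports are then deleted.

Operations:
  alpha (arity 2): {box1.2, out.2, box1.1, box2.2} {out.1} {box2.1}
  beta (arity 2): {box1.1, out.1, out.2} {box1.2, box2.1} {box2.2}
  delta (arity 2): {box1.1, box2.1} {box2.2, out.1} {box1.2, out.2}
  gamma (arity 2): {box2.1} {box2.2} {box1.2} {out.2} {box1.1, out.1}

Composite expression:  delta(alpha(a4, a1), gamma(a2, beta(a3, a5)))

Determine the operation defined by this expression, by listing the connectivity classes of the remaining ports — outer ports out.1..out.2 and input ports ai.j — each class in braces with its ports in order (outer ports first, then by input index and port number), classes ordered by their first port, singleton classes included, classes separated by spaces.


{out.1} {out.2, a1.2, a4.1, a4.2} {a1.1} {a2.1} {a2.2} {a3.1} {a3.2, a5.1} {a5.2}

Treat the ports identified at delta as solder joints: merge, then drop.
composing alpha on (a4, a1), with out.j its own outer ports: {out.1} {out.2, a1.2, a4.1, a4.2} {a1.1}
composing beta on (a3, a5), with out.j its own outer ports: {out.1, out.2, a3.1} {a3.2, a5.1} {a5.2}
composing gamma on (a2, a3, a5), with out.j its own outer ports: {out.1, a2.1} {out.2} {a2.2} {a3.1} {a3.2, a5.1} {a5.2}
composing delta on (a4, a1, a2, a3, a5), with out.j its own outer ports: {out.1} {out.2, a1.2, a4.1, a4.2} {a1.1} {a2.1} {a2.2} {a3.1} {a3.2, a5.1} {a5.2}


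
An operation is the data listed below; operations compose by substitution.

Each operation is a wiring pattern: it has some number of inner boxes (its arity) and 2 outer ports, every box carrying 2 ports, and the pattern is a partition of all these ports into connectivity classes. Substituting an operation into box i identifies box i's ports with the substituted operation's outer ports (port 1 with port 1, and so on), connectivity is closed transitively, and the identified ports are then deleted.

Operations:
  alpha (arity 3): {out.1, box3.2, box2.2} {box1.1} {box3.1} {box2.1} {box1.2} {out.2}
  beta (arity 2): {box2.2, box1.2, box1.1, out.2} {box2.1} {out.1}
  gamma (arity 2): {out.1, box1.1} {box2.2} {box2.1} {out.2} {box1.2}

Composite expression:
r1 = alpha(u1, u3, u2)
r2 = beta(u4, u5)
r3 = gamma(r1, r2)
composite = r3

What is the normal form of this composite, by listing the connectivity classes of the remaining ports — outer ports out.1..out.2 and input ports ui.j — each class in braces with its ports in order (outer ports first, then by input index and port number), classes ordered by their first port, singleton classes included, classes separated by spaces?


Substituting into gamma glues patterns; closure does the rest.
through alpha, on inputs (u1, u3, u2): {out.1, u2.2, u3.2} {out.2} {u1.1} {u1.2} {u2.1} {u3.1} (out.j = stage outer ports)
through beta, on inputs (u4, u5): {out.1} {out.2, u4.1, u4.2, u5.2} {u5.1} (out.j = stage outer ports)
through gamma, on inputs (u1, u3, u2, u4, u5): {out.1, u2.2, u3.2} {out.2} {u1.1} {u1.2} {u2.1} {u3.1} {u4.1, u4.2, u5.2} {u5.1} (out.j = stage outer ports)

{out.1, u2.2, u3.2} {out.2} {u1.1} {u1.2} {u2.1} {u3.1} {u4.1, u4.2, u5.2} {u5.1}


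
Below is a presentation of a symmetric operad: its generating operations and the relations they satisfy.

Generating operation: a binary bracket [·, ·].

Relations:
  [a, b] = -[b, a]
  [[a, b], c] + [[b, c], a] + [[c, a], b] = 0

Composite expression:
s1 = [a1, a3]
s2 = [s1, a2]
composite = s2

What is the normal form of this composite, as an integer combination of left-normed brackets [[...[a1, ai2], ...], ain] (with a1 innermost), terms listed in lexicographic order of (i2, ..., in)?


[[a1, a3], a2]

Expand each bracket as ab - ba; the a1-initial words give the coefficients.
Composite bracket: [[a1, a3], a2]
Each bracket splits as ab - ba, giving 4 signed words (2^2 = 4).
The a1-initial words carry the normal form:
  word a1a3a2 has sign +1, contributing +[[a1, a3], a2]


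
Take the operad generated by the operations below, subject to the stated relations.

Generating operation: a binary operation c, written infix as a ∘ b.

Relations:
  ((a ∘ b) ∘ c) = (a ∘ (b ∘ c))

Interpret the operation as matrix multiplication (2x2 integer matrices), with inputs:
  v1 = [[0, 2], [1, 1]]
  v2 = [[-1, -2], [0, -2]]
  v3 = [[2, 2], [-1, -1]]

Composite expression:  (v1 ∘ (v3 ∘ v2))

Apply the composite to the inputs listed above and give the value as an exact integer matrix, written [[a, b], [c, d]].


[[2, 8], [-1, -4]]

(v3 ∘ v2) = [[-2, -8], [1, 4]]
(v1 ∘ (v3 ∘ v2)) = [[2, 8], [-1, -4]]


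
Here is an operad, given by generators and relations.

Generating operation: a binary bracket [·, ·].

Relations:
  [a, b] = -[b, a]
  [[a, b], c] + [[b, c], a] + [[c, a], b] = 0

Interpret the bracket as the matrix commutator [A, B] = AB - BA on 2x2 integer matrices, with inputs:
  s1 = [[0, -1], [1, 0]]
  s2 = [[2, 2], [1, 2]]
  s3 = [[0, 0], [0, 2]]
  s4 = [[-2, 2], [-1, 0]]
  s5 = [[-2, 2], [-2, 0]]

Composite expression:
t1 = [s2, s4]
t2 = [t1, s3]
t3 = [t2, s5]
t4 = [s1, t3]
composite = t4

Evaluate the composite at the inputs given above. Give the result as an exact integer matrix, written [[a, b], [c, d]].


[[-8, -48], [-48, 8]]

[s2, s4] = [[-4, 4], [-2, 4]]
[[s2, s4], s3] = [[0, 8], [4, 0]]
[[[s2, s4], s3], s5] = [[-24, 16], [-8, 24]]
[s1, [[[s2, s4], s3], s5]] = [[-8, -48], [-48, 8]]


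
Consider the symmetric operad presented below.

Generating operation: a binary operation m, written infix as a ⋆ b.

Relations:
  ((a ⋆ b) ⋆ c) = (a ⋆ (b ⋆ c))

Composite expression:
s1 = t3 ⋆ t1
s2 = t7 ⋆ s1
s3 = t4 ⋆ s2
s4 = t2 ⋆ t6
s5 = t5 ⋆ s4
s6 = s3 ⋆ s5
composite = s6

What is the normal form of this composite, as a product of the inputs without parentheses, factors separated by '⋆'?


t4 ⋆ t7 ⋆ t3 ⋆ t1 ⋆ t5 ⋆ t2 ⋆ t6

All parenthesizations of m agree; list the t-inputs left to right.
(t3 ⋆ t1) reduces to t3 ⋆ t1
(t7 ⋆ (t3 ⋆ t1)) reduces to t7 ⋆ t3 ⋆ t1
(t4 ⋆ (t7 ⋆ (t3 ⋆ t1))) reduces to t4 ⋆ t7 ⋆ t3 ⋆ t1
(t2 ⋆ t6) reduces to t2 ⋆ t6
(t5 ⋆ (t2 ⋆ t6)) reduces to t5 ⋆ t2 ⋆ t6
((t4 ⋆ (t7 ⋆ (t3 ⋆ t1))) ⋆ (t5 ⋆ (t2 ⋆ t6))) reduces to t4 ⋆ t7 ⋆ t3 ⋆ t1 ⋆ t5 ⋆ t2 ⋆ t6


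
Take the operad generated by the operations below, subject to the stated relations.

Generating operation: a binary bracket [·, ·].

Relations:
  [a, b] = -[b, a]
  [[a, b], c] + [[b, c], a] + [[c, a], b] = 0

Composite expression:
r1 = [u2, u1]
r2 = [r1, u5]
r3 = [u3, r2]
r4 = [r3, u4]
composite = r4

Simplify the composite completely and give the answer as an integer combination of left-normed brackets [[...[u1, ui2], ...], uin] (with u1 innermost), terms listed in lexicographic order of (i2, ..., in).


[[[[u1, u2], u5], u3], u4]


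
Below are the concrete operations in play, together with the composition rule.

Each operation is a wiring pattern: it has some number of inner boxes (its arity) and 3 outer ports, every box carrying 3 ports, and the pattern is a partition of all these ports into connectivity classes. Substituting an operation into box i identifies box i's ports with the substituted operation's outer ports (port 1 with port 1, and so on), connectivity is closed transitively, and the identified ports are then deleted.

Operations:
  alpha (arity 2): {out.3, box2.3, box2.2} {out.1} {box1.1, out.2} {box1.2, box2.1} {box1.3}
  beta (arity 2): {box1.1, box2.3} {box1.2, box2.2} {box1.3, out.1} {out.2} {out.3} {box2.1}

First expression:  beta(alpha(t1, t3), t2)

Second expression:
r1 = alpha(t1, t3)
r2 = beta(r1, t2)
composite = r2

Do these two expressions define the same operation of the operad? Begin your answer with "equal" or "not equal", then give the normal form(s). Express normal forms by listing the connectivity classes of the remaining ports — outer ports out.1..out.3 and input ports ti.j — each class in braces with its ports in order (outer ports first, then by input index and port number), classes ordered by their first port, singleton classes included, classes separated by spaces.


equal: each reduces to {out.1, t3.2, t3.3} {out.2} {out.3} {t1.1, t2.2} {t1.2, t3.1} {t1.3} {t2.1} {t2.3}


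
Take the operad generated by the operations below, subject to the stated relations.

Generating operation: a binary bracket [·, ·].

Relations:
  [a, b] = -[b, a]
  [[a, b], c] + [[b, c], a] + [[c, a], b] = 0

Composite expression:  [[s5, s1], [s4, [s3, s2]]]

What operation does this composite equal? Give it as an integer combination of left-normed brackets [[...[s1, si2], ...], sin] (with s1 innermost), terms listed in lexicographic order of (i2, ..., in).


-[[[[s1, s5], s2], s3], s4] + [[[[s1, s5], s3], s2], s4] + [[[[s1, s5], s4], s2], s3] - [[[[s1, s5], s4], s3], s2]

Left-normed coefficients sit on the s1-initial expansion words.
Composite bracket: [[s5, s1], [s4, [s3, s2]]]
Applying ab - ba throughout gives 16 signed words (2^4 = 16).
Words beginning with s1 determine it all:
  s1s5s2s3s4 appears with sign -1, giving the term -[[[[s1, s5], s2], s3], s4]
  s1s5s3s2s4 appears with sign +1, giving the term +[[[[s1, s5], s3], s2], s4]
  s1s5s4s2s3 appears with sign +1, giving the term +[[[[s1, s5], s4], s2], s3]
  s1s5s4s3s2 appears with sign -1, giving the term -[[[[s1, s5], s4], s3], s2]


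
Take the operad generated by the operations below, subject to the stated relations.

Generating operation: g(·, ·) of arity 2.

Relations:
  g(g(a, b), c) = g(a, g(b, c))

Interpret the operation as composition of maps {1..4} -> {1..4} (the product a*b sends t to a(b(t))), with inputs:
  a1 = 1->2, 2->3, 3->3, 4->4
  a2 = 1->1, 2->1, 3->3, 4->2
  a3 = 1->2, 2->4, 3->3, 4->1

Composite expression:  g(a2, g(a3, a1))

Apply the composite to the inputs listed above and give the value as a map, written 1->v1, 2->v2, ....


1->2, 2->3, 3->3, 4->1

g(a3, a1) = 1->4, 2->3, 3->3, 4->1
g(a2, g(a3, a1)) = 1->2, 2->3, 3->3, 4->1


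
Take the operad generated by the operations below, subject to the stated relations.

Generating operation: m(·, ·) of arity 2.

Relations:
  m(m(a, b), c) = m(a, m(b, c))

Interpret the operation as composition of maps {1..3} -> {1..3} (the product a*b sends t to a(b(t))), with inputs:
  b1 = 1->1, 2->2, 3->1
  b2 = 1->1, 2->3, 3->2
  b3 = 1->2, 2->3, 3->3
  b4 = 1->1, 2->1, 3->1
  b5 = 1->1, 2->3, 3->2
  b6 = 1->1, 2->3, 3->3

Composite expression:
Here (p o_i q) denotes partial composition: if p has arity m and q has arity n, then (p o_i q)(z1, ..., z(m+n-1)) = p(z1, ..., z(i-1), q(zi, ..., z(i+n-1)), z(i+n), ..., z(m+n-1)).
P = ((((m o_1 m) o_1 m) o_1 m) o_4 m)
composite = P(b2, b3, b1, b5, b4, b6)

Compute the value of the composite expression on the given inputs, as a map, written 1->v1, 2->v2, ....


1->3, 2->3, 3->3

m(b2, b3) = 1->3, 2->2, 3->2
m(m(b2, b3), b1) = 1->3, 2->2, 3->3
m(b5, b4) = 1->1, 2->1, 3->1
m(m(m(b2, b3), b1), m(b5, b4)) = 1->3, 2->3, 3->3
m(m(m(m(b2, b3), b1), m(b5, b4)), b6) = 1->3, 2->3, 3->3


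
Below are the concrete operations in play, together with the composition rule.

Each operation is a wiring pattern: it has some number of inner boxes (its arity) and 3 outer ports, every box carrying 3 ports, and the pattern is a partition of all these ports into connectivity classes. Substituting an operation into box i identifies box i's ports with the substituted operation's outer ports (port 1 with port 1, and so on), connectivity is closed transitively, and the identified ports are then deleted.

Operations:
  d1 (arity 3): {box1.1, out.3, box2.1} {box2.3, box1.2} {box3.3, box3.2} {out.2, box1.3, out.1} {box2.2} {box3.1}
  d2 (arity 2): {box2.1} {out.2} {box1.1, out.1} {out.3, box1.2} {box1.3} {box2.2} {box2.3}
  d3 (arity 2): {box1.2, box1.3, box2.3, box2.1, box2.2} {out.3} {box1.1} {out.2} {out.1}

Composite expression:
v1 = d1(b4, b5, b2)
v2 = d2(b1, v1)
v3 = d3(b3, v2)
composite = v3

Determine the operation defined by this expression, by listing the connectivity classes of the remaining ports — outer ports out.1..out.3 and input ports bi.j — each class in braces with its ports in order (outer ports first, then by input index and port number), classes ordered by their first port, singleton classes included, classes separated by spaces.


{out.1} {out.2} {out.3} {b1.1, b1.2, b3.2, b3.3} {b1.3} {b2.1} {b2.2, b2.3} {b3.1} {b4.1, b5.1} {b4.2, b5.3} {b4.3} {b5.2}


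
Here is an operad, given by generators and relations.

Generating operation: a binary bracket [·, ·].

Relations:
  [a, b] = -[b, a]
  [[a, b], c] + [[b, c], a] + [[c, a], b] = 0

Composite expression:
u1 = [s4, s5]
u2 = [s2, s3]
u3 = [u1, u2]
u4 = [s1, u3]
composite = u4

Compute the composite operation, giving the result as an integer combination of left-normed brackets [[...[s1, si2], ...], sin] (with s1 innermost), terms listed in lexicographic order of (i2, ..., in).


-[[[[s1, s2], s3], s4], s5] + [[[[s1, s2], s3], s5], s4] + [[[[s1, s3], s2], s4], s5] - [[[[s1, s3], s2], s5], s4] + [[[[s1, s4], s5], s2], s3] - [[[[s1, s4], s5], s3], s2] - [[[[s1, s5], s4], s2], s3] + [[[[s1, s5], s4], s3], s2]

In the tensor algebra, words opening s1 carry the s1-anchored form.
Composite bracket: [s1, [[s4, s5], [s2, s3]]]
Each bracket splits as ab - ba, giving 16 signed words (2^4 = 16).
Words beginning with s1 determine it all:
  sign of s1s2s3s4s5 is -1, so it contributes -[[[[s1, s2], s3], s4], s5]
  sign of s1s2s3s5s4 is +1, so it contributes +[[[[s1, s2], s3], s5], s4]
  sign of s1s3s2s4s5 is +1, so it contributes +[[[[s1, s3], s2], s4], s5]
  sign of s1s3s2s5s4 is -1, so it contributes -[[[[s1, s3], s2], s5], s4]
  sign of s1s4s5s2s3 is +1, so it contributes +[[[[s1, s4], s5], s2], s3]
  sign of s1s4s5s3s2 is -1, so it contributes -[[[[s1, s4], s5], s3], s2]
  sign of s1s5s4s2s3 is -1, so it contributes -[[[[s1, s5], s4], s2], s3]
  sign of s1s5s4s3s2 is +1, so it contributes +[[[[s1, s5], s4], s3], s2]


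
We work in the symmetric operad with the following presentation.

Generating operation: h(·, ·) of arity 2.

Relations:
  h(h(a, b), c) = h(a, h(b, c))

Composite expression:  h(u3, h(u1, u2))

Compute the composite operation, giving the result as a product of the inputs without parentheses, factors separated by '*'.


Associativity of h dissolves the nesting; only the u-input order survives.
h(u1, u2) flattens to u1 * u2
h(u3, h(u1, u2)) flattens to u3 * u1 * u2

u3 * u1 * u2


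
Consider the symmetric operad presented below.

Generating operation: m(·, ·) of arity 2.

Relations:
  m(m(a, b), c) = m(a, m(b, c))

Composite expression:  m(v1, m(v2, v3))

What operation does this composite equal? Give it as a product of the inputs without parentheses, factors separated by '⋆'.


v1 ⋆ v2 ⋆ v3

All parenthesizations of m agree; list the v-inputs left to right.
m(v2, v3) unparenthesizes to v2 ⋆ v3
m(v1, m(v2, v3)) unparenthesizes to v1 ⋆ v2 ⋆ v3


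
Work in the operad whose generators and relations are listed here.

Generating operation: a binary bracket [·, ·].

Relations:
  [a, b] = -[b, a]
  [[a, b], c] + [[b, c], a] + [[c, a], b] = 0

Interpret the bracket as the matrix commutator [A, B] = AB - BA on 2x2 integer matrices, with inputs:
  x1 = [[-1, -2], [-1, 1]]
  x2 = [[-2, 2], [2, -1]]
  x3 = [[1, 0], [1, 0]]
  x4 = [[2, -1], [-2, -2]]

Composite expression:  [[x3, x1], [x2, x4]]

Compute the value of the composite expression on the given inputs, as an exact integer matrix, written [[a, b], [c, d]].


[[-19, -36], [-20, 19]]

[x3, x1] = [[2, -2], [-1, -2]]
[x2, x4] = [[-2, -7], [6, 2]]
[[x3, x1], [x2, x4]] = [[-19, -36], [-20, 19]]


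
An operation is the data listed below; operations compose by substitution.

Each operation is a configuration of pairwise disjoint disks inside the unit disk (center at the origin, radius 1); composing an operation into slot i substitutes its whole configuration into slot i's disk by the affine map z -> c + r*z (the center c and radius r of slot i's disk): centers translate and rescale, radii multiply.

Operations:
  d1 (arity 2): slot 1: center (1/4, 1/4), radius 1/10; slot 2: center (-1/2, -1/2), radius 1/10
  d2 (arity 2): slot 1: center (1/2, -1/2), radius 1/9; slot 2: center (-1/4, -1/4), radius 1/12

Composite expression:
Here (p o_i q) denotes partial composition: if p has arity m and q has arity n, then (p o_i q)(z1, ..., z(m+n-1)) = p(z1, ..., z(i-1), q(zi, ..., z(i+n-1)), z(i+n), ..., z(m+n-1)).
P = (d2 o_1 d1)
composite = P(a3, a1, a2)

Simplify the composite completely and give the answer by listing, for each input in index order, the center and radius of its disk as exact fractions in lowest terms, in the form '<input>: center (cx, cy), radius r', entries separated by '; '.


a1: center (4/9, -5/9), radius 1/90; a2: center (-1/4, -1/4), radius 1/12; a3: center (19/36, -17/36), radius 1/90

Below d2, radii multiply path by path; the a-disk centers shift.
input a3: applying the 2 nested substitutions gives center (19/36, -17/36), radius 1/90
input a1: applying the 2 nested substitutions gives center (4/9, -5/9), radius 1/90
input a2: applying the 1 nested substitution gives center (-1/4, -1/4), radius 1/12


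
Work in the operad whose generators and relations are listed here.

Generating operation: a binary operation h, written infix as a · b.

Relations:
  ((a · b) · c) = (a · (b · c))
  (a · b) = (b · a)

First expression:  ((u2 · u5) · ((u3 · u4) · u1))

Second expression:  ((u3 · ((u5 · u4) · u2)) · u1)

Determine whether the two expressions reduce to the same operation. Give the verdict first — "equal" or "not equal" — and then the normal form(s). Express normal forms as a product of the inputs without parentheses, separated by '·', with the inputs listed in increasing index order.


equal; both compose to u1 · u2 · u3 · u4 · u5

Reducing the first expression gives u1 · u2 · u3 · u4 · u5
Reducing the second expression gives u1 · u2 · u3 · u4 · u5
Both agree, so they are equal.


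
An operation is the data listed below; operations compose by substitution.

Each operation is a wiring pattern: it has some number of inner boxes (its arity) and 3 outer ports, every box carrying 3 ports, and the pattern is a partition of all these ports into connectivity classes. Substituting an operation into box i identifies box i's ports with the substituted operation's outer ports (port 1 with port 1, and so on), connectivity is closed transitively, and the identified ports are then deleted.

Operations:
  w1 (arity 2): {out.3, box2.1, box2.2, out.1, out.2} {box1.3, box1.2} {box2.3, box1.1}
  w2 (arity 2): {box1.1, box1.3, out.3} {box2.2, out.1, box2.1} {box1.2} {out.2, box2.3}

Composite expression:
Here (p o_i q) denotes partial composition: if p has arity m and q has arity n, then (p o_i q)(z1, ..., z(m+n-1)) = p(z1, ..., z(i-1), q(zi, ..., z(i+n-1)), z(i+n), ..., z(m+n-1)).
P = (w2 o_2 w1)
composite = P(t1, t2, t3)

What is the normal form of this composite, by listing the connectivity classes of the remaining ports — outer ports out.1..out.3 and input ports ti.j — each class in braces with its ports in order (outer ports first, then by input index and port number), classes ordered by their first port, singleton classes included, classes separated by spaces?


Connectivity passes through glued w2-boundaries; trace each wire chain.
through w1, on inputs (t2, t3): {out.1, out.2, out.3, t3.1, t3.2} {t2.1, t3.3} {t2.2, t2.3} (out.j = stage outer ports)
through w2, on inputs (t1, t2, t3): {out.1, out.2, t3.1, t3.2} {out.3, t1.1, t1.3} {t1.2} {t2.1, t3.3} {t2.2, t2.3} (out.j = stage outer ports)

{out.1, out.2, t3.1, t3.2} {out.3, t1.1, t1.3} {t1.2} {t2.1, t3.3} {t2.2, t2.3}


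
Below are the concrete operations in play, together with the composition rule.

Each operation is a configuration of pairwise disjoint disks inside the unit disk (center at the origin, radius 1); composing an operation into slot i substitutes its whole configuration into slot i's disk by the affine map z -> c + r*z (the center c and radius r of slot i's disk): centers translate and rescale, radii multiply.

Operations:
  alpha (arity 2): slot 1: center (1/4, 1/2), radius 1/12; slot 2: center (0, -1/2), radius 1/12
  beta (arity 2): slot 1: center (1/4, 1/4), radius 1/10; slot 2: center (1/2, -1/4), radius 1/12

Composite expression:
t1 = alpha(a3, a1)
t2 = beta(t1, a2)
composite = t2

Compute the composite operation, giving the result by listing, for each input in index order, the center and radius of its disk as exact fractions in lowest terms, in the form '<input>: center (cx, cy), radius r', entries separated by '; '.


a1: center (1/4, 1/5), radius 1/120; a2: center (1/2, -1/4), radius 1/12; a3: center (11/40, 3/10), radius 1/120

Each a-disk chains the slot maps above it in beta; radii multiply.
input a3: applying the 2 nested substitutions gives center (11/40, 3/10), radius 1/120
input a1: applying the 2 nested substitutions gives center (1/4, 1/5), radius 1/120
input a2: applying the 1 nested substitution gives center (1/2, -1/4), radius 1/12


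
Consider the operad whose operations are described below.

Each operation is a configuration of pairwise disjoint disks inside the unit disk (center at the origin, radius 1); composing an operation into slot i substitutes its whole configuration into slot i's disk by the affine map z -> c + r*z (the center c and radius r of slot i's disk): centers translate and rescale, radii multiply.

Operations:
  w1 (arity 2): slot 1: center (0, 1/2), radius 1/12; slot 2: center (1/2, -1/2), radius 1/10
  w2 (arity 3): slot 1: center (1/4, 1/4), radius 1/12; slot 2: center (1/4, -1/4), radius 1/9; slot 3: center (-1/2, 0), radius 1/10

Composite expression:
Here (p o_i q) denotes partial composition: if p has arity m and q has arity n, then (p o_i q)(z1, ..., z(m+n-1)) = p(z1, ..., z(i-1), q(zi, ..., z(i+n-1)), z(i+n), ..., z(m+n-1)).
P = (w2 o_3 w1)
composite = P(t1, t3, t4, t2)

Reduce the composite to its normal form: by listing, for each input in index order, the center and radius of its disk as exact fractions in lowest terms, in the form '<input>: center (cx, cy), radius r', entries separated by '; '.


t1: center (1/4, 1/4), radius 1/12; t2: center (-9/20, -1/20), radius 1/100; t3: center (1/4, -1/4), radius 1/9; t4: center (-1/2, 1/20), radius 1/120

Each t-disk chains the slot maps above it in w2; radii multiply.
input t1: applying the 1 nested substitution gives center (1/4, 1/4), radius 1/12
input t3: applying the 1 nested substitution gives center (1/4, -1/4), radius 1/9
input t4: applying the 2 nested substitutions gives center (-1/2, 1/20), radius 1/120
input t2: applying the 2 nested substitutions gives center (-9/20, -1/20), radius 1/100


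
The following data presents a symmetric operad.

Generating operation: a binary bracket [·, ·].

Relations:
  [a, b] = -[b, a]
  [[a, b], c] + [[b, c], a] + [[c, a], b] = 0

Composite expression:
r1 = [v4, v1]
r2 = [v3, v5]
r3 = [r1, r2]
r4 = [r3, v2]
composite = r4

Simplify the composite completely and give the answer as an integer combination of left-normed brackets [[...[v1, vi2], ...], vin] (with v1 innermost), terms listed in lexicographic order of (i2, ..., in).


-[[[[v1, v4], v3], v5], v2] + [[[[v1, v4], v5], v3], v2]

Left-normed coefficients sit on the v1-initial expansion words.
Composite bracket: [[[v4, v1], [v3, v5]], v2]
Applying ab - ba throughout gives 16 signed words (2^4 = 16).
Collect the words opening with v1:
  the word v1v4v3v5v2 carries sign -1 and contributes -[[[[v1, v4], v3], v5], v2]
  the word v1v4v5v3v2 carries sign +1 and contributes +[[[[v1, v4], v5], v3], v2]


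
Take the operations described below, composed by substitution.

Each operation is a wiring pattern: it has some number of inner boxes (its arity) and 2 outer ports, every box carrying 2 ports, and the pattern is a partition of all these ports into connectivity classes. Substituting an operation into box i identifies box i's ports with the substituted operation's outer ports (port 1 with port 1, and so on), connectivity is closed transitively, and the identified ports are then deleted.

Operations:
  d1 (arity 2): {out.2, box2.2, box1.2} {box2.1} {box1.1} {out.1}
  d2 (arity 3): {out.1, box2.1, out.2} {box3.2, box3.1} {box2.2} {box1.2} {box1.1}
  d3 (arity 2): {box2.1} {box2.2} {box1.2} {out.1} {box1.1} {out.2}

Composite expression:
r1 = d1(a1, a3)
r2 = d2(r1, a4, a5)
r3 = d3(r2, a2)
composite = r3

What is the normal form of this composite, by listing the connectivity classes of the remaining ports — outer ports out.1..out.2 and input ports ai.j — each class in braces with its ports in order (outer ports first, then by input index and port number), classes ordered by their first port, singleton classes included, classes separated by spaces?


Two ports join when wires chain via d3-identified ports.
the subtree at d1 composes to {out.1} {out.2, a1.2, a3.2} {a1.1} {a3.1} on (a1, a3); out.j = own outer ports
the subtree at d2 composes to {out.1, out.2, a4.1} {a1.1} {a1.2, a3.2} {a3.1} {a4.2} {a5.1, a5.2} on (a1, a3, a4, a5); out.j = own outer ports
the subtree at d3 composes to {out.1} {out.2} {a1.1} {a1.2, a3.2} {a2.1} {a2.2} {a3.1} {a4.1} {a4.2} {a5.1, a5.2} on (a1, a3, a4, a5, a2); out.j = own outer ports

{out.1} {out.2} {a1.1} {a1.2, a3.2} {a2.1} {a2.2} {a3.1} {a4.1} {a4.2} {a5.1, a5.2}


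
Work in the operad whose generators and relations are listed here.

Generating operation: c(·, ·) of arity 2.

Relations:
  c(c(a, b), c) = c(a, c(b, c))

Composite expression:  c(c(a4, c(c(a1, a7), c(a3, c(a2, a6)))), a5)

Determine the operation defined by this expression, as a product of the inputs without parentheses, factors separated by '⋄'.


a4 ⋄ a1 ⋄ a7 ⋄ a3 ⋄ a2 ⋄ a6 ⋄ a5

Under associativity of c, the answer is the a's in reading order.
c(a1, a7) flattens to a1 ⋄ a7
c(a2, a6) flattens to a2 ⋄ a6
c(a3, c(a2, a6)) flattens to a3 ⋄ a2 ⋄ a6
c(c(a1, a7), c(a3, c(a2, a6))) flattens to a1 ⋄ a7 ⋄ a3 ⋄ a2 ⋄ a6
c(a4, c(c(a1, a7), c(a3, c(a2, a6)))) flattens to a4 ⋄ a1 ⋄ a7 ⋄ a3 ⋄ a2 ⋄ a6
c(c(a4, c(c(a1, a7), c(a3, c(a2, a6)))), a5) flattens to a4 ⋄ a1 ⋄ a7 ⋄ a3 ⋄ a2 ⋄ a6 ⋄ a5


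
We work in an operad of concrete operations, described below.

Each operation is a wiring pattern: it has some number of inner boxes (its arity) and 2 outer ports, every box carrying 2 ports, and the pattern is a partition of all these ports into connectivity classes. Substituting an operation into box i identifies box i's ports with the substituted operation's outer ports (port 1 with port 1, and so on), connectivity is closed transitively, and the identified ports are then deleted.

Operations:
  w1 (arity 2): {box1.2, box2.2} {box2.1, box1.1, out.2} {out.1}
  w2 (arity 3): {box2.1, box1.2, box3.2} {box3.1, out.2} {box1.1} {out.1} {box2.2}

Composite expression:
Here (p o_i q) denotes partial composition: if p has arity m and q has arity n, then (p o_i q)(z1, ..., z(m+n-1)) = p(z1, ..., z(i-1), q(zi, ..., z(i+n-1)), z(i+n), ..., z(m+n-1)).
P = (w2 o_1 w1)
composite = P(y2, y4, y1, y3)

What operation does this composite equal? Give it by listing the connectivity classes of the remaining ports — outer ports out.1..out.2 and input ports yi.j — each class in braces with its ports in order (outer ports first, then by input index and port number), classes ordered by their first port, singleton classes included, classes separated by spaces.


Reachability decides: close wires over w2-identified ports.
after w1, the pattern on (y2, y4) reads {out.1} {out.2, y2.1, y4.1} {y2.2, y4.2} (out.j = its outer ports)
after w2, the pattern on (y2, y4, y1, y3) reads {out.1} {out.2, y3.1} {y1.1, y2.1, y3.2, y4.1} {y1.2} {y2.2, y4.2} (out.j = its outer ports)

{out.1} {out.2, y3.1} {y1.1, y2.1, y3.2, y4.1} {y1.2} {y2.2, y4.2}


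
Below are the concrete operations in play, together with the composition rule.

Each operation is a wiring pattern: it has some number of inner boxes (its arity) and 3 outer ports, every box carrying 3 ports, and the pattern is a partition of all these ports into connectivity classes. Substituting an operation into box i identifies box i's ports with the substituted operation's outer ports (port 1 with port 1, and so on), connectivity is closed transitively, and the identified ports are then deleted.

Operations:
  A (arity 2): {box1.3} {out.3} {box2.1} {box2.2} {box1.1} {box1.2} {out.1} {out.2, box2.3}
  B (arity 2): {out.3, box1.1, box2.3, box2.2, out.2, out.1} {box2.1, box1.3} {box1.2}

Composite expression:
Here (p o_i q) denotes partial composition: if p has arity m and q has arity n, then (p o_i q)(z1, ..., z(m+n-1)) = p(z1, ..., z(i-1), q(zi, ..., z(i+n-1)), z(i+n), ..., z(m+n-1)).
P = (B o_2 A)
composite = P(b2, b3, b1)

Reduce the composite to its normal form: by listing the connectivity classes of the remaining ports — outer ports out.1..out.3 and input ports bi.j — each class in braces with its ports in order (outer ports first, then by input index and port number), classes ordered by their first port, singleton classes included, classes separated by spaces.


{out.1, out.2, out.3, b1.3, b2.1} {b1.1} {b1.2} {b2.2} {b2.3} {b3.1} {b3.2} {b3.3}

Connectivity passes through glued B-boundaries; trace each wire chain.
A over (b3, b1) gives {out.1} {out.2, b1.3} {out.3} {b1.1} {b1.2} {b3.1} {b3.2} {b3.3}, out.j being that stage's outer ports
B over (b2, b3, b1) gives {out.1, out.2, out.3, b1.3, b2.1} {b1.1} {b1.2} {b2.2} {b2.3} {b3.1} {b3.2} {b3.3}, out.j being that stage's outer ports


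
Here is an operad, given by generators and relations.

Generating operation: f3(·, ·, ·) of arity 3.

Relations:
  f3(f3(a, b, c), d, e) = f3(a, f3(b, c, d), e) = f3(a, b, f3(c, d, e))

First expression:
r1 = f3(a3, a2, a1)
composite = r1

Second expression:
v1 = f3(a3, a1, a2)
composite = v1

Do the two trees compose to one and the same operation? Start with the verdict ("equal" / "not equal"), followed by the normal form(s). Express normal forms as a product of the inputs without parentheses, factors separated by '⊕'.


Reducing the first expression gives a3 ⊕ a2 ⊕ a1
Reducing the second expression gives a3 ⊕ a1 ⊕ a2
They disagree, so not equal.

not equal: they reduce to a3 ⊕ a2 ⊕ a1 and a3 ⊕ a1 ⊕ a2


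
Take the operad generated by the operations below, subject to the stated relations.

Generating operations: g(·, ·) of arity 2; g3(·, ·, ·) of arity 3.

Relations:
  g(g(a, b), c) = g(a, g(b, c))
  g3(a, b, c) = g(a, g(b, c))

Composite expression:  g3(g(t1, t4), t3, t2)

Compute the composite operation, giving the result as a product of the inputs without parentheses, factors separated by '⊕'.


All parenthesizations of g3 agree; list the t-inputs left to right.
g(t1, t4) reduces to t1 ⊕ t4
g3(g(t1, t4), t3, t2) reduces to t1 ⊕ t4 ⊕ t3 ⊕ t2

t1 ⊕ t4 ⊕ t3 ⊕ t2


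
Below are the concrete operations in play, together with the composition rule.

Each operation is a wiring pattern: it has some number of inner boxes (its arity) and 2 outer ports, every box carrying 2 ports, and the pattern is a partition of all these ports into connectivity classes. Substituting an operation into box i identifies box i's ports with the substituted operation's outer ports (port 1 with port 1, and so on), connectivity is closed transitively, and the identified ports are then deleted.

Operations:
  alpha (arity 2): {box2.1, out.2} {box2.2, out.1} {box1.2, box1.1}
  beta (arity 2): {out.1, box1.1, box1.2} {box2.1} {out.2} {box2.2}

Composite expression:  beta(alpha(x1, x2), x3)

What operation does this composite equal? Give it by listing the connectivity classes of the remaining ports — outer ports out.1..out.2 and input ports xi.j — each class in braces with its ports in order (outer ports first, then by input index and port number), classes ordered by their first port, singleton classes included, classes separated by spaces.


{out.1, x2.1, x2.2} {out.2} {x1.1, x1.2} {x3.1} {x3.2}

Connectivity passes through glued beta-boundaries; trace each wire chain.
composing alpha on (x1, x2), with out.j its own outer ports: {out.1, x2.2} {out.2, x2.1} {x1.1, x1.2}
composing beta on (x1, x2, x3), with out.j its own outer ports: {out.1, x2.1, x2.2} {out.2} {x1.1, x1.2} {x3.1} {x3.2}


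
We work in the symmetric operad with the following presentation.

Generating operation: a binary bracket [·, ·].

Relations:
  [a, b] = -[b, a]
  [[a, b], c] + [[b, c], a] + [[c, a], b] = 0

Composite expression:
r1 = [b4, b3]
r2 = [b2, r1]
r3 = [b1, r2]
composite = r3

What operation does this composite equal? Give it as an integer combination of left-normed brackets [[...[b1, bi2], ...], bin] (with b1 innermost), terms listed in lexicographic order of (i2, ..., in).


-[[[b1, b2], b3], b4] + [[[b1, b2], b4], b3] + [[[b1, b3], b4], b2] - [[[b1, b4], b3], b2]

A multilinear Lie element is pinned by b1-initial words (b1 innermost).
Composite bracket: [b1, [b2, [b4, b3]]]
The bracket unfolds into 8 signed words via [a, b] = ab - ba (2^3 = 8).
Coefficients come from the b1-initial words:
  b1b2b3b4 appears with sign -1, giving the term -[[[b1, b2], b3], b4]
  b1b2b4b3 appears with sign +1, giving the term +[[[b1, b2], b4], b3]
  b1b3b4b2 appears with sign +1, giving the term +[[[b1, b3], b4], b2]
  b1b4b3b2 appears with sign -1, giving the term -[[[b1, b4], b3], b2]


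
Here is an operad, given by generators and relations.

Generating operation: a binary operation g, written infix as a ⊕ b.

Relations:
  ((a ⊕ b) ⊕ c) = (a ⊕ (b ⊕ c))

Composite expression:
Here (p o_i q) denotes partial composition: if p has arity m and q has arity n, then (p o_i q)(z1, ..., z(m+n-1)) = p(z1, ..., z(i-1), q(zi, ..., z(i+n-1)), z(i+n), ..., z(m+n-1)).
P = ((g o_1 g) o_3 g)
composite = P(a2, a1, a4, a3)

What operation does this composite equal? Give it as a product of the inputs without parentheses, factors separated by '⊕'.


a2 ⊕ a1 ⊕ a4 ⊕ a3


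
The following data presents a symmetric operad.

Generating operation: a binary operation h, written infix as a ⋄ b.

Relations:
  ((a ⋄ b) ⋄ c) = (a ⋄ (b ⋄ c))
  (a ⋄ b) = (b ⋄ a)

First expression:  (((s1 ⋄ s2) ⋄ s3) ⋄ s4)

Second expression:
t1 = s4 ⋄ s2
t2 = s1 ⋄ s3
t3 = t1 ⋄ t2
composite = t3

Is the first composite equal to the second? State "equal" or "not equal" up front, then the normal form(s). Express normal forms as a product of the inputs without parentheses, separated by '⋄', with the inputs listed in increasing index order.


In normal form, the first expression is s1 ⋄ s2 ⋄ s3 ⋄ s4
In normal form, the second expression is s1 ⋄ s2 ⋄ s3 ⋄ s4
One common form — equal.

equal: each reduces to s1 ⋄ s2 ⋄ s3 ⋄ s4


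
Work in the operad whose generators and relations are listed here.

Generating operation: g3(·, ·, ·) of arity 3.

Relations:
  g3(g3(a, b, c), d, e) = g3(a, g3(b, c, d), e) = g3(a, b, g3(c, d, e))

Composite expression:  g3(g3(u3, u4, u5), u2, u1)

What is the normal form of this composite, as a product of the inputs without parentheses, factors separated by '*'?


u3 * u4 * u5 * u2 * u1

Associativity of g3 dissolves the nesting; only the u-input order survives.
g3(u3, u4, u5) collapses to u3 * u4 * u5
g3(g3(u3, u4, u5), u2, u1) collapses to u3 * u4 * u5 * u2 * u1


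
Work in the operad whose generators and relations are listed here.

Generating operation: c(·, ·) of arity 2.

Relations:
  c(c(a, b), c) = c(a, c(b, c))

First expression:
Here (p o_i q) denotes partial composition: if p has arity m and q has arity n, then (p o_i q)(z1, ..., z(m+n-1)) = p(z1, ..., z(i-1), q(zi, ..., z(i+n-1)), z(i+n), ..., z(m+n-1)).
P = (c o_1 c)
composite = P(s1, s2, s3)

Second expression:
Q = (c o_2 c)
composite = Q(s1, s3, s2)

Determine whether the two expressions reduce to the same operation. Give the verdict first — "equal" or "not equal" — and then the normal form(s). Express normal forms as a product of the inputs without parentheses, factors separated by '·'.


not equal; first: s1 · s2 · s3; second: s1 · s3 · s2
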